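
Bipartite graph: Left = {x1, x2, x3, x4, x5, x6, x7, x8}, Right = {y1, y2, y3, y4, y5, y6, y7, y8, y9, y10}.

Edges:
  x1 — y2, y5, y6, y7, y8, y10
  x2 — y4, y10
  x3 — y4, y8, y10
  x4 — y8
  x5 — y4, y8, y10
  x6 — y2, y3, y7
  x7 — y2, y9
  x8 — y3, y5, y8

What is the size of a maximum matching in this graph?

7

One maximum matching: x1-y7, x2-y4, x3-y10, x4-y8, x6-y2, x7-y9, x8-y3.
The set {x2, x3, x4, x5} has only 3 neighbours ({y10, y4, y8}), so by Hall's theorem at most 7 of the 8 left vertices can be matched.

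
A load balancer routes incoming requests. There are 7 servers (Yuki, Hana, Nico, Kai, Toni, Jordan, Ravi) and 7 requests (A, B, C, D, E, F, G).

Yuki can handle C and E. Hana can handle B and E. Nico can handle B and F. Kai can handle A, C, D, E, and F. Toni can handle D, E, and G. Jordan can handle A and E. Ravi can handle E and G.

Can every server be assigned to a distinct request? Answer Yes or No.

One maximum matching: Yuki→C, Hana→B, Nico→F, Kai→D, Toni→G, Jordan→A, Ravi→E.
All 7 servers are covered.

Yes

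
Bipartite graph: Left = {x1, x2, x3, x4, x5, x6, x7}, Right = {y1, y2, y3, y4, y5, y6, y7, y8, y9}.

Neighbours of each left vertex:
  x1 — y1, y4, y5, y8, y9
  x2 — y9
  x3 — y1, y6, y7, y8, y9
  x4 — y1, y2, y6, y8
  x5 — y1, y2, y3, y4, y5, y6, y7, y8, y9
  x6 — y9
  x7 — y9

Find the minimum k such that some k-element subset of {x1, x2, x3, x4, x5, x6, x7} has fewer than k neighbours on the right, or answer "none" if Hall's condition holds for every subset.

Take S = {x2, x6}. Its neighbourhood is {y9}, so |N(S)| = 1 < |S| = 2.
No single vertex violates Hall's condition since each has at least one neighbour, so 2 is the minimum.

2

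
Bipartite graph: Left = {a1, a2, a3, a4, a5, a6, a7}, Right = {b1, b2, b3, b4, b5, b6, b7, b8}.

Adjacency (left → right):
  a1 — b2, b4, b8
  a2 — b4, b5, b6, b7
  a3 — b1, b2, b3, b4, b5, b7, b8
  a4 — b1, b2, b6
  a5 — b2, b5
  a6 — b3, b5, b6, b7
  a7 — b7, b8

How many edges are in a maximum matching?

One maximum matching: a1–b4, a2–b6, a3–b7, a4–b2, a5–b5, a6–b3, a7–b8.
All 7 left vertices are matched, so no larger matching exists.

7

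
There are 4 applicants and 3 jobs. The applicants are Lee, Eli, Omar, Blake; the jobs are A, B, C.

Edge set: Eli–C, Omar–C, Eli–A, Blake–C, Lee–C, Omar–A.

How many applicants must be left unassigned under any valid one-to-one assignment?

2

One maximum matching: Lee→C, Eli→A.
The set {Lee, Eli, Omar, Blake} has only 2 neighbours ({A, C}), so by Hall's theorem at most 2 of the 4 applicants can be matched.
That matches 2 of the 4, leaving 2 unmatched; no matching can do better.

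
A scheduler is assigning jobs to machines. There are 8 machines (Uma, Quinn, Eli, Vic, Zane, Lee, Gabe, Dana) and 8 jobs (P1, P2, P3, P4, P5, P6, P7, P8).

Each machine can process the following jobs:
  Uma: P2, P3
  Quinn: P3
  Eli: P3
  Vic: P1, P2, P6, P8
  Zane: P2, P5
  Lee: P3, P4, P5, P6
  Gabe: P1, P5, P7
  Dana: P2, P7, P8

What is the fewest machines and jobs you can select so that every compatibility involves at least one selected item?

7

{Uma, Vic, Zane, Lee, Gabe, Dana, P3} is a vertex cover of size 7: every edge has an endpoint in this set.
No smaller cover exists because Uma–P2, Quinn–P3, Vic–P8, Zane–P5, Lee–P6, Gabe–P1, Dana–P7 is a matching of size 7, and a cover must include an endpoint of each of these disjoint edges (König's theorem).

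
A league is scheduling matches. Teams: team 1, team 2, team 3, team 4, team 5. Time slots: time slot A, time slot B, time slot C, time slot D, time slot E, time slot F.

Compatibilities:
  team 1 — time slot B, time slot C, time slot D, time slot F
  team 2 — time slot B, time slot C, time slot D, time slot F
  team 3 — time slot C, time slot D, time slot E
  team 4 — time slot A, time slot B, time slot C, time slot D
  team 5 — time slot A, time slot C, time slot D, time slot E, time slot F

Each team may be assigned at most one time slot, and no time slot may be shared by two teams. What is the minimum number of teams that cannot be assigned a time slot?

A valid assignment of size 5: team 1-time slot F, team 2-time slot B, team 3-time slot D, team 4-time slot A, team 5-time slot C.
This saturates every team, so 5 is the maximum.
That matches 5 of the 5, leaving 0 unmatched; no matching can do better.

0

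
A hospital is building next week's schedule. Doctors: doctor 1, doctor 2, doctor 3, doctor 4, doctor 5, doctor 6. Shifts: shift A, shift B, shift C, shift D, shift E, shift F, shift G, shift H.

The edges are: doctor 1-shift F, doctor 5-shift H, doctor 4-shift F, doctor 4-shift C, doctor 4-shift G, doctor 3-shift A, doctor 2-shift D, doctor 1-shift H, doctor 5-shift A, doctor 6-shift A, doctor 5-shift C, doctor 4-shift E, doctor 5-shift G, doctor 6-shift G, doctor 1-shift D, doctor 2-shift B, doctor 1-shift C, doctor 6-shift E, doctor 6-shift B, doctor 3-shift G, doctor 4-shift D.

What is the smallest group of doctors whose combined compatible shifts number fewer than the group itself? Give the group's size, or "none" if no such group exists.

A matching saturating every doctor exists, for instance doctor 1→shift D, doctor 2→shift B, doctor 3→shift A, doctor 4→shift F, doctor 5→shift H, doctor 6→shift G.
By Hall's marriage theorem, this means |N(S)| ≥ |S| for every subset S, so no violating subset exists.

none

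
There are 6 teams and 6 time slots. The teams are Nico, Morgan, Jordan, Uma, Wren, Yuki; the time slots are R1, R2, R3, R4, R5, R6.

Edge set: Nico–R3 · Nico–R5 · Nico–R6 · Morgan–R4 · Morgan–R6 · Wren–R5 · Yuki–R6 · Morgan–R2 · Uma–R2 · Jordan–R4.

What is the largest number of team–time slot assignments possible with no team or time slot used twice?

For example, pair Nico–R3, Morgan–R6, Jordan–R4, Uma–R2, Wren–R5.
The set {Morgan, Jordan, Uma, Yuki} has only 3 neighbours ({R2, R4, R6}), so by Hall's theorem at most 5 of the 6 teams can be matched.

5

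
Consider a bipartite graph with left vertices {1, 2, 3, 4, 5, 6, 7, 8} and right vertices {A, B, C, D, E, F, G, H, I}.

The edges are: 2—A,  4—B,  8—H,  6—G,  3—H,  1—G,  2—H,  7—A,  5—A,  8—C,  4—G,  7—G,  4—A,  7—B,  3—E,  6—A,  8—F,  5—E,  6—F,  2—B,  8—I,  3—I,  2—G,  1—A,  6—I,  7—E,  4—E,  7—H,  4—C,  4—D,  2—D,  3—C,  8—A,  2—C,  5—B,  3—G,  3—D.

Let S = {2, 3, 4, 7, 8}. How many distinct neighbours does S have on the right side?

9

The union of neighbours of {2, 3, 4, 7, 8} is {A, B, C, D, E, F, G, H, I}, which has 9 elements.
Since |N(S)| = 9 ≥ |S| = 5, Hall's condition holds for this subset.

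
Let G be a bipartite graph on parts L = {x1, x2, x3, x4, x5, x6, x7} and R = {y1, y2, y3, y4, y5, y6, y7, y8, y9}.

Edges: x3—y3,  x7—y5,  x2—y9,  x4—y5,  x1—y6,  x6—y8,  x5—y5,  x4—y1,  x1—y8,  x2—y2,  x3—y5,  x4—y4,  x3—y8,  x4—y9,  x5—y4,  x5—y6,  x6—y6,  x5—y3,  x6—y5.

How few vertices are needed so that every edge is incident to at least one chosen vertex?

The 7 edges x1–y6, x2–y2, x3–y3, x4–y1, x5–y4, x6–y8, x7–y5 form a matching, so any vertex cover needs at least 7 vertices (one per matched edge).
Conversely {x1, x2, x3, x4, x5, x6, x7} meets every edge and has exactly 7 vertices, so 7 is optimal.

7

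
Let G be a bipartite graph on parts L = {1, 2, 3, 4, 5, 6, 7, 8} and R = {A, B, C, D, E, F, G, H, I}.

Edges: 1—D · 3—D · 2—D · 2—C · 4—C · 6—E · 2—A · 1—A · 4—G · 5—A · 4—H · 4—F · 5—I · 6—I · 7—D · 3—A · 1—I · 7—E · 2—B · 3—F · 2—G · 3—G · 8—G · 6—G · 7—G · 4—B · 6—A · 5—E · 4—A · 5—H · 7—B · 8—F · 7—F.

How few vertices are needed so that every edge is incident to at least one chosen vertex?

8

A maximum matching has 8 edges (e.g. 1–I, 2–B, 3–D, 4–A, 5–H, 6–E, 7–G, 8–F).
By König's theorem the minimum vertex cover has the same size. One such cover is {1, 2, 3, 4, 5, 6, 7, 8}.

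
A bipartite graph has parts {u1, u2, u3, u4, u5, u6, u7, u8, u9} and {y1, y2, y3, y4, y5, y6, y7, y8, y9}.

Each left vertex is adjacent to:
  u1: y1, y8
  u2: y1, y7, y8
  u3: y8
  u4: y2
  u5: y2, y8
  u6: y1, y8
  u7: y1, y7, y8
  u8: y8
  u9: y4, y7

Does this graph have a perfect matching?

The set {u1, u2, u3, u4, u5, u6, u7, u8} has only 4 neighbours ({y1, y2, y7, y8}), so by Hall's theorem at most 5 of the 9 left vertices can be matched.
Hence no matching covers every left vertex.

No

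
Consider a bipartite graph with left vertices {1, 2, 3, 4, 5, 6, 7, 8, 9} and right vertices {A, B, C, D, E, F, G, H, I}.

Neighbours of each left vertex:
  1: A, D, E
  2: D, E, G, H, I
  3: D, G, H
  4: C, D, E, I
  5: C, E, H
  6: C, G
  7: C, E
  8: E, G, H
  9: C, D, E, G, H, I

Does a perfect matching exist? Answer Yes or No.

No

The set {2, 3, 4, 5, 6, 7, 8, 9} has only 6 neighbours ({C, D, E, G, H, I}), so by Hall's theorem at most 7 of the 9 left vertices can be matched.
Hence no matching covers every left vertex.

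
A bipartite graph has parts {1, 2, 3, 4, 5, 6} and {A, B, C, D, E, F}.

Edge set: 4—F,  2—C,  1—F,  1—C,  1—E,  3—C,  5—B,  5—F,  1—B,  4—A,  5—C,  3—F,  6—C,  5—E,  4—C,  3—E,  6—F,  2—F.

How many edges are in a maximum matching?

One maximum matching: 1→E, 2→F, 3→C, 4→A, 5→B.
The set {1, 2, 3, 5, 6} has only 4 neighbours ({B, C, E, F}), so by Hall's theorem at most 5 of the 6 left vertices can be matched.

5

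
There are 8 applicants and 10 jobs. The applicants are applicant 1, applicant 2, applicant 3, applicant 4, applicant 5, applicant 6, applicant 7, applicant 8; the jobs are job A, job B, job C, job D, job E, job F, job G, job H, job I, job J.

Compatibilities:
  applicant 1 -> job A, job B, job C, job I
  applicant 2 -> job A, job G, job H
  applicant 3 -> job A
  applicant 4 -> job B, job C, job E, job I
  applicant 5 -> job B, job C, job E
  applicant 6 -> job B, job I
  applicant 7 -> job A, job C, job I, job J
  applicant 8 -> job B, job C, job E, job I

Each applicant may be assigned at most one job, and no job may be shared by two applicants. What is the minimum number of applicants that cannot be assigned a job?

A valid assignment of size 7: applicant 1–job C, applicant 2–job G, applicant 3–job A, applicant 4–job E, applicant 5–job B, applicant 6–job I, applicant 7–job J.
The set {applicant 1, applicant 3, applicant 4, applicant 5, applicant 6, applicant 8} has only 5 neighbours ({job A, job B, job C, job E, job I}), so by Hall's theorem at most 7 of the 8 applicants can be matched.
That matches 7 of the 8, leaving 1 unmatched; no matching can do better.

1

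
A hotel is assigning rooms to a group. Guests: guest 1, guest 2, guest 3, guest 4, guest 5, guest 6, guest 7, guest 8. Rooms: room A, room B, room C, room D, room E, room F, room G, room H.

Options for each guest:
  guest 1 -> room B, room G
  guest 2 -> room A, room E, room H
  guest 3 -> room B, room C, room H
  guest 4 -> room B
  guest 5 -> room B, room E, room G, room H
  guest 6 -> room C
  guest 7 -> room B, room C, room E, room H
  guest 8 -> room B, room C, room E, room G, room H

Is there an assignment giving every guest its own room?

The set {guest 1, guest 3, guest 4, guest 5, guest 6, guest 7, guest 8} has only 5 neighbours ({room B, room C, room E, room G, room H}), so by Hall's theorem at most 6 of the 8 guests can be matched.
Hence no matching covers every guest.

No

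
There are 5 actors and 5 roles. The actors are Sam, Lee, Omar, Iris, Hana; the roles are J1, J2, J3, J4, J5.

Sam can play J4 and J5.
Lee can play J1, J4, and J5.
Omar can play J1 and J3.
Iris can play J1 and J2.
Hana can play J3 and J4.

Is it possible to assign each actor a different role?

Yes

For example, pair Sam→J4, Lee→J5, Omar→J1, Iris→J2, Hana→J3.
All 5 actors are covered.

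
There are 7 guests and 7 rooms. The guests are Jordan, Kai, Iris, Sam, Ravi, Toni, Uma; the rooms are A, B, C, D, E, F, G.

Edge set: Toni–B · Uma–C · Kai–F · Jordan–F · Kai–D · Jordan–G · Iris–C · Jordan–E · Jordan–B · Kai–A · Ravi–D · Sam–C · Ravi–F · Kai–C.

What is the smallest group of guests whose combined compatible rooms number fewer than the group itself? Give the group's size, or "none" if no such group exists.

Take S = {Iris, Sam}. Its neighbourhood is {C}, so |N(S)| = 1 < |S| = 2.
No single vertex violates Hall's condition since each has at least one neighbour, so 2 is the minimum.

2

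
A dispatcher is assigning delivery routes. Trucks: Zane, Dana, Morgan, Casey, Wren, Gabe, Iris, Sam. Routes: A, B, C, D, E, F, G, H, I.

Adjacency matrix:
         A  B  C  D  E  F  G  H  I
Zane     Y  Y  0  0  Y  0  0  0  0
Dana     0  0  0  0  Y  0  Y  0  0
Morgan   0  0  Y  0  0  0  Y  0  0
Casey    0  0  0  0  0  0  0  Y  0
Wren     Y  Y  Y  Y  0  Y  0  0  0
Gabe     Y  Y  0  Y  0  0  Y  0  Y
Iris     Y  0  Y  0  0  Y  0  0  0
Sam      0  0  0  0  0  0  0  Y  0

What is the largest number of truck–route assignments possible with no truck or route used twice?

A valid assignment of size 7: Zane-B, Dana-E, Morgan-C, Casey-H, Wren-A, Gabe-G, Iris-F.
The set {Casey, Sam} has only 1 neighbour ({H}), so by Hall's theorem at most 7 of the 8 trucks can be matched.

7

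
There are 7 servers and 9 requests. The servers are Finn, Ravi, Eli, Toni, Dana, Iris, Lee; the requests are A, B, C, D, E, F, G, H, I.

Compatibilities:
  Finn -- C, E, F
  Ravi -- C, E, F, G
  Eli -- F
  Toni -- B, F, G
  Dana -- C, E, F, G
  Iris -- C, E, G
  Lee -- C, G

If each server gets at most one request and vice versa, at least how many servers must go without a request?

One maximum matching: Finn→C, Ravi→G, Eli→F, Toni→B, Dana→E.
The set {Finn, Ravi, Eli, Dana, Iris, Lee} has only 4 neighbours ({C, E, F, G}), so by Hall's theorem at most 5 of the 7 servers can be matched.
That matches 5 of the 7, leaving 2 unmatched; no matching can do better.

2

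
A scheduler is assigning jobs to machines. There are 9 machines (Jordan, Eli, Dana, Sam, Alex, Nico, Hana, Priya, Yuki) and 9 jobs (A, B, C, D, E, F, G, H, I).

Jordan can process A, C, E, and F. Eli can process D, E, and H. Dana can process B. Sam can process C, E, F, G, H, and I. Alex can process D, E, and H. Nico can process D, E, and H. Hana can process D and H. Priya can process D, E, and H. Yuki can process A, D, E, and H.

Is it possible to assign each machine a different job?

The set {Eli, Alex, Nico, Hana, Priya} has only 3 neighbours ({D, E, H}), so by Hall's theorem at most 7 of the 9 machines can be matched.
Hence no matching covers every machine.

No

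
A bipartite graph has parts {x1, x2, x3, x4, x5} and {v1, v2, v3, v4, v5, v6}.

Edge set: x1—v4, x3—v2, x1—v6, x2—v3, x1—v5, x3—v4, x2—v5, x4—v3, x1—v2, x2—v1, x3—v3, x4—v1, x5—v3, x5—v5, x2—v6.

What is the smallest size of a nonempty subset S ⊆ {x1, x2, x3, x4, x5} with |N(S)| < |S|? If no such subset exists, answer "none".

none

A matching saturating every left vertex exists, for instance x1→v2, x2→v6, x3→v4, x4→v1, x5→v3.
By Hall's marriage theorem, this means |N(S)| ≥ |S| for every subset S, so no violating subset exists.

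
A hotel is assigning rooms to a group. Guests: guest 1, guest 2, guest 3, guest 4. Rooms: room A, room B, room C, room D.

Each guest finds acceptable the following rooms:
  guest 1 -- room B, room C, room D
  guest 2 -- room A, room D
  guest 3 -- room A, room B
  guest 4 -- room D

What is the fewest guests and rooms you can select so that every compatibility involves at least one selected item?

4

The 4 edges guest 1–room C, guest 2–room A, guest 3–room B, guest 4–room D form a matching, so any vertex cover needs at least 4 vertices (one per matched edge).
Conversely {guest 1, guest 2, guest 3, guest 4} meets every edge and has exactly 4 vertices, so 4 is optimal.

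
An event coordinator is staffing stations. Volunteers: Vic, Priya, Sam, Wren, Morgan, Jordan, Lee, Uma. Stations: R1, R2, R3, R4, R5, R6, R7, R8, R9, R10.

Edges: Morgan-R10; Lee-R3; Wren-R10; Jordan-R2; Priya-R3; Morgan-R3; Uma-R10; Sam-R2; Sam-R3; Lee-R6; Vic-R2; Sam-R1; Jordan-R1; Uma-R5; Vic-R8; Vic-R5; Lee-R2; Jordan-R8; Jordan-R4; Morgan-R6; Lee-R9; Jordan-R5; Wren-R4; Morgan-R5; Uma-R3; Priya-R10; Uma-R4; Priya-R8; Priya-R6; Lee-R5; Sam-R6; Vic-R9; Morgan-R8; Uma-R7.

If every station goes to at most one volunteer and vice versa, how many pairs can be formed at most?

One maximum matching: Vic-R5, Priya-R8, Sam-R6, Wren-R4, Morgan-R10, Jordan-R2, Lee-R9, Uma-R3.
This saturates every volunteer, so 8 is the maximum.

8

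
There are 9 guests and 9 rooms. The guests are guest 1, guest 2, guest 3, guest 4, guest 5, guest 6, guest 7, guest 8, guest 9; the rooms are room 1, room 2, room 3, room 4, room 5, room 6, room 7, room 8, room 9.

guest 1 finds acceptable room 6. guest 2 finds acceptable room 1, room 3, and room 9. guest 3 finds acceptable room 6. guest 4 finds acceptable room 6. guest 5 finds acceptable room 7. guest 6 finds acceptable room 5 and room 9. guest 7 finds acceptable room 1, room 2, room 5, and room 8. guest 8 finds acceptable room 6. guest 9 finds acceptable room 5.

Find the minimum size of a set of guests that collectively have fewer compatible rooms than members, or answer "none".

2

Take S = {guest 1, guest 3}. Its neighbourhood is {room 6}, so |N(S)| = 1 < |S| = 2.
No single vertex violates Hall's condition since each has at least one neighbour, so 2 is the minimum.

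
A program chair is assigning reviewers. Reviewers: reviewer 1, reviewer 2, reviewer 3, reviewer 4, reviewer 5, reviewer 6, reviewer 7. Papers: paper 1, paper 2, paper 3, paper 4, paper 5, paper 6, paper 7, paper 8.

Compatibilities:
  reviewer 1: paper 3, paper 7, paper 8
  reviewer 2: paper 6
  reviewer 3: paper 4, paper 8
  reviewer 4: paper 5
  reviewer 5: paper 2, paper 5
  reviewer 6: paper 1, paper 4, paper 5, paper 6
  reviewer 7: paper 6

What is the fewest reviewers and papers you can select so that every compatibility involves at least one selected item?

6

A maximum matching has 6 edges (e.g. reviewer 1–paper 7, reviewer 2–paper 6, reviewer 3–paper 8, reviewer 4–paper 5, reviewer 5–paper 2, reviewer 6–paper 4).
By König's theorem the minimum vertex cover has the same size. One such cover is {reviewer 1, reviewer 3, reviewer 4, reviewer 5, reviewer 6, paper 6}.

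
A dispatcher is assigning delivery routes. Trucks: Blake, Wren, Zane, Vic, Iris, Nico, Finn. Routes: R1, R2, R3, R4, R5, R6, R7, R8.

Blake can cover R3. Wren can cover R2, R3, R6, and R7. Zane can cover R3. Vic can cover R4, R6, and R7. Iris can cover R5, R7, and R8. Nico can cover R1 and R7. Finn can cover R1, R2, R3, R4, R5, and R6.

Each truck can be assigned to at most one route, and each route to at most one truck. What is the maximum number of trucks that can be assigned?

6

One maximum matching: Blake→R3, Wren→R7, Vic→R4, Iris→R5, Nico→R1, Finn→R6.
The set {Blake, Zane} has only 1 neighbour ({R3}), so by Hall's theorem at most 6 of the 7 trucks can be matched.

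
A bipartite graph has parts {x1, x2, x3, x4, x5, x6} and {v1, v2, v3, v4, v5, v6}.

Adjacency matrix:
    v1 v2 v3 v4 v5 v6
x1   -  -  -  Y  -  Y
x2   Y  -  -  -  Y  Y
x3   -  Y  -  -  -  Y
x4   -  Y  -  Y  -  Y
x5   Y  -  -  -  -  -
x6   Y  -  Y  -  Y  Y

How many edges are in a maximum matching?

A valid assignment of size 6: x1–v4, x2–v5, x3–v6, x4–v2, x5–v1, x6–v3.
All 6 left vertices are matched, so no larger matching exists.

6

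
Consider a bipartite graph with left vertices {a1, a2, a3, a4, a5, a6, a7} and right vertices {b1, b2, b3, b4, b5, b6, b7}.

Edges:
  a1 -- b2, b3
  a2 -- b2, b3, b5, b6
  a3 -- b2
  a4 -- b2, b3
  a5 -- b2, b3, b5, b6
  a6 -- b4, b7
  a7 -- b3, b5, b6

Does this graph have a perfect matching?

The set {a1, a2, a3, a4, a5, a7} has only 4 neighbours ({b2, b3, b5, b6}), so by Hall's theorem at most 5 of the 7 left vertices can be matched.
Hence no matching covers every left vertex.

No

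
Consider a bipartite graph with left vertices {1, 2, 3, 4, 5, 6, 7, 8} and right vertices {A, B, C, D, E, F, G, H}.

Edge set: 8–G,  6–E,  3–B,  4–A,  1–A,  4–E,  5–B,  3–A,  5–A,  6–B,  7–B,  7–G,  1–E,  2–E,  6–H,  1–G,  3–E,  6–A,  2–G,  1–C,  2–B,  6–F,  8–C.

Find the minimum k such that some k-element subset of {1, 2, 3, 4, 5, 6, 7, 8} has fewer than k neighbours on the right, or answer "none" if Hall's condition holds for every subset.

5

Take S = {2, 3, 4, 5, 7}. Its neighbourhood is {A, B, E, G}, so |N(S)| = 4 < |S| = 5.
Every subset of size less than 5 has at least as many neighbours as members, so 5 is the minimum.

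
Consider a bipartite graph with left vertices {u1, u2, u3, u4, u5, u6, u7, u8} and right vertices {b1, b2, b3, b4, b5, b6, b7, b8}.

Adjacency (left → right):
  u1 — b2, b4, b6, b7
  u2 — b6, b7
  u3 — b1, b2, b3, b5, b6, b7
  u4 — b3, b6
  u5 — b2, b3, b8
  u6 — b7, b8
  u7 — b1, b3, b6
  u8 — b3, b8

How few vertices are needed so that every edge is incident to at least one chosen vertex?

8

{u1, u2, u3, u4, u5, u6, u7, u8} is a vertex cover of size 8: every edge has an endpoint in this set.
No smaller cover exists because u1–b4, u2–b7, u3–b5, u4–b6, u5–b2, u6–b8, u7–b1, u8–b3 is a matching of size 8, and a cover must include an endpoint of each of these disjoint edges (König's theorem).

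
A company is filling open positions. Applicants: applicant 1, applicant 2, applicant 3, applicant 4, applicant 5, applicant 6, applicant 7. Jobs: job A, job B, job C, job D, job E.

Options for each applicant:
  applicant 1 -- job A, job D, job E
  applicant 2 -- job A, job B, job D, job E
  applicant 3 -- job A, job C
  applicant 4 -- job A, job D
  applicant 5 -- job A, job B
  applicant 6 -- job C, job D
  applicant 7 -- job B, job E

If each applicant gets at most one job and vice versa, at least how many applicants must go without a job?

2

For example, pair applicant 1–job E, applicant 2–job B, applicant 3–job C, applicant 4–job D, applicant 5–job A.
The set {applicant 1, applicant 2, applicant 3, applicant 4, applicant 5, applicant 6, applicant 7} has only 5 neighbours ({job A, job B, job C, job D, job E}), so by Hall's theorem at most 5 of the 7 applicants can be matched.
That matches 5 of the 7, leaving 2 unmatched; no matching can do better.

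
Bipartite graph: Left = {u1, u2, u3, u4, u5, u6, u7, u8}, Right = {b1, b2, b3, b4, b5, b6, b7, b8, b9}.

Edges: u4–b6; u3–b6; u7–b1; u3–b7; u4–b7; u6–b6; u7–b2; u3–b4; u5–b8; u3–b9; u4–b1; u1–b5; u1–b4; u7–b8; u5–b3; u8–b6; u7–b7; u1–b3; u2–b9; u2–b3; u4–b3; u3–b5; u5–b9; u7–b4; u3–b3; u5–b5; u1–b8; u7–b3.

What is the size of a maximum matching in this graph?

A valid assignment of size 7: u1–b4, u2–b9, u3–b5, u4–b3, u5–b8, u6–b6, u7–b7.
The set {u6, u8} has only 1 neighbour ({b6}), so by Hall's theorem at most 7 of the 8 left vertices can be matched.

7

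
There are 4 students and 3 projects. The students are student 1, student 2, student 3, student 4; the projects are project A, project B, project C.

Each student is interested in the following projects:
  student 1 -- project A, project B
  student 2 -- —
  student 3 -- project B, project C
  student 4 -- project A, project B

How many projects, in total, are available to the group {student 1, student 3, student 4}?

The union of neighbours of {student 1, student 3, student 4} is {project A, project B, project C}, which has 3 elements.
Since |N(S)| = 3 ≥ |S| = 3, Hall's condition holds for this subset.

3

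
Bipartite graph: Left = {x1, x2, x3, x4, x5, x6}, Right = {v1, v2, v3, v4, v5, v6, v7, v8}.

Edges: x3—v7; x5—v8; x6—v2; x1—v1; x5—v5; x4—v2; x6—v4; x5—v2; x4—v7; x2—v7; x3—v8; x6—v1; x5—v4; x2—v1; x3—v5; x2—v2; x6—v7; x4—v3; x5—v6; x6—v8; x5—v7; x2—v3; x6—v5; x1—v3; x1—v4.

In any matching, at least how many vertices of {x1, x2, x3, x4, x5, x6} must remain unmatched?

0

A valid assignment of size 6: x1→v1, x2→v7, x3→v5, x4→v3, x5→v2, x6→v8.
All 6 left vertices are matched, so no larger matching exists.
That matches 6 of the 6, leaving 0 unmatched; no matching can do better.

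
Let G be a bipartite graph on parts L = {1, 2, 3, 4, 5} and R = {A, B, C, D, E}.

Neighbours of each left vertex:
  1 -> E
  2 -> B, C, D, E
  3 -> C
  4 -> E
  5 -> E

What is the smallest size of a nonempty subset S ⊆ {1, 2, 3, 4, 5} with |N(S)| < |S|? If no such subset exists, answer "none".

Take S = {1, 4}. Its neighbourhood is {E}, so |N(S)| = 1 < |S| = 2.
No single vertex violates Hall's condition since each has at least one neighbour, so 2 is the minimum.

2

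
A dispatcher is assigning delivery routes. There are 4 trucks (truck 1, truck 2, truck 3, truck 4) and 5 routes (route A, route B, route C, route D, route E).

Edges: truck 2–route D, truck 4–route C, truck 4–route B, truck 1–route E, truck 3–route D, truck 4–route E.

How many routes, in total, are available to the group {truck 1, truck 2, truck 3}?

2

The union of neighbours of {truck 1, truck 2, truck 3} is {route D, route E}, which has 2 elements.
Since |N(S)| = 2 < |S| = 3, Hall's condition fails for this subset.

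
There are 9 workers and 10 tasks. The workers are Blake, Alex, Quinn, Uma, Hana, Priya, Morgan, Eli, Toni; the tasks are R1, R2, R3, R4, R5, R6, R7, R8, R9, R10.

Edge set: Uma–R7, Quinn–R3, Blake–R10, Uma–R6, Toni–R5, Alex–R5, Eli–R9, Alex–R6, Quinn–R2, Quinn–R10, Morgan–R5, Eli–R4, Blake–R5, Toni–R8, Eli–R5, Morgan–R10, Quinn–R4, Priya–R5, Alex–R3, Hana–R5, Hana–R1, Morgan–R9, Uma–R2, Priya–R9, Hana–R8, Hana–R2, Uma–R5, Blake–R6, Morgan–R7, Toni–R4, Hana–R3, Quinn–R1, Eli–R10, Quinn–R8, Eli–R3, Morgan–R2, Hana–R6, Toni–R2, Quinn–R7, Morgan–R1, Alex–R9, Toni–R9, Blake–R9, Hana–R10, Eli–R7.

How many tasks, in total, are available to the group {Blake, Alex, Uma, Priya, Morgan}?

The union of neighbours of {Blake, Alex, Uma, Priya, Morgan} is {R1, R2, R3, R5, R6, R7, R9, R10}, which has 8 elements.
Since |N(S)| = 8 ≥ |S| = 5, Hall's condition holds for this subset.

8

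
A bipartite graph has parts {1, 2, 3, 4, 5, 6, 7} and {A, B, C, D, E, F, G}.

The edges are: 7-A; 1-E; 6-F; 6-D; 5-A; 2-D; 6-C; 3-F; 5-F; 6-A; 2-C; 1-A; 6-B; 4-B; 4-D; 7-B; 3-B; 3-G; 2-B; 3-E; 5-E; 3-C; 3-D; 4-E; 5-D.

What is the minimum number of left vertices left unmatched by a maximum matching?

0

One maximum matching: 1–A, 2–C, 3–G, 4–E, 5–D, 6–F, 7–B.
This saturates every left vertex, so 7 is the maximum.
That matches 7 of the 7, leaving 0 unmatched; no matching can do better.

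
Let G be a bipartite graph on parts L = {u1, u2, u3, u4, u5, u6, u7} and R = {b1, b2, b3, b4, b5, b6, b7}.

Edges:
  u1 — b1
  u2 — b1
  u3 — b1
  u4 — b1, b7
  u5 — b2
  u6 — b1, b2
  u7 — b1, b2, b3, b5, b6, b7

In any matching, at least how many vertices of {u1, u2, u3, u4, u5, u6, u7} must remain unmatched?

For example, pair u1–b1, u4–b7, u5–b2, u7–b5.
The set {u1, u2, u3, u5, u6} has only 2 neighbours ({b1, b2}), so by Hall's theorem at most 4 of the 7 left vertices can be matched.
That matches 4 of the 7, leaving 3 unmatched; no matching can do better.

3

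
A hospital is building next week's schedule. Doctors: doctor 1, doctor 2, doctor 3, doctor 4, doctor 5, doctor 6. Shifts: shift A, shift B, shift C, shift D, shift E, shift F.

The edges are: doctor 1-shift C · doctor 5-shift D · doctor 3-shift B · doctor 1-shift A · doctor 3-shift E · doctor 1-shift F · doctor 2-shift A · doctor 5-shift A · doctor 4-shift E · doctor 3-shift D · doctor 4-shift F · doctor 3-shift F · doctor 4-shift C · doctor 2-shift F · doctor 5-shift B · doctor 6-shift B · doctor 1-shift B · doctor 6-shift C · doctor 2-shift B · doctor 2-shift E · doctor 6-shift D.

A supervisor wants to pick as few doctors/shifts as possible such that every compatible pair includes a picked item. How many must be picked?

6

The 6 edges doctor 1–shift F, doctor 2–shift A, doctor 3–shift E, doctor 4–shift C, doctor 5–shift B, doctor 6–shift D form a matching, so any vertex cover needs at least 6 vertices (one per matched edge).
Conversely {doctor 1, doctor 2, doctor 3, doctor 4, doctor 5, doctor 6} meets every edge and has exactly 6 vertices, so 6 is optimal.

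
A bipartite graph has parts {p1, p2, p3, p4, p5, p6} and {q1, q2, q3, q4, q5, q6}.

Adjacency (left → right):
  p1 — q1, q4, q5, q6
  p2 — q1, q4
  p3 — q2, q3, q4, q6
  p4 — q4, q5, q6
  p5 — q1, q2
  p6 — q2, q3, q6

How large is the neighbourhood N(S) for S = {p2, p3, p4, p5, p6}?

The union of neighbours of {p2, p3, p4, p5, p6} is {q1, q2, q3, q4, q5, q6}, which has 6 elements.
Since |N(S)| = 6 ≥ |S| = 5, Hall's condition holds for this subset.

6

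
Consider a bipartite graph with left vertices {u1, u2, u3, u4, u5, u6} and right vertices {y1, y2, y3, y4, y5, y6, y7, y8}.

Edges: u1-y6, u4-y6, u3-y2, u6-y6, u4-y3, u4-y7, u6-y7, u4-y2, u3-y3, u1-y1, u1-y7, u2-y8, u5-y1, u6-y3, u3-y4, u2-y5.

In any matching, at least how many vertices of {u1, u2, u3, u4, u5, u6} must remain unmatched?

0

For example, pair u1→y7, u2→y8, u3→y4, u4→y2, u5→y1, u6→y3.
This saturates every left vertex, so 6 is the maximum.
That matches 6 of the 6, leaving 0 unmatched; no matching can do better.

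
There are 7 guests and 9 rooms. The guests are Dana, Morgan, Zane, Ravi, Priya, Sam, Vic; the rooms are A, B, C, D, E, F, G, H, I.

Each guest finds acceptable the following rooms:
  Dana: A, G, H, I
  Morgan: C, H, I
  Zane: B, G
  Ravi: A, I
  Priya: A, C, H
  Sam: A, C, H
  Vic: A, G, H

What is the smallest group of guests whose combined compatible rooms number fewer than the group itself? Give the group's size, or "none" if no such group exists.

Take S = {Dana, Morgan, Ravi, Priya, Sam, Vic}. Its neighbourhood is {A, C, G, H, I}, so |N(S)| = 5 < |S| = 6.
Every subset of size less than 6 has at least as many neighbours as members, so 6 is the minimum.

6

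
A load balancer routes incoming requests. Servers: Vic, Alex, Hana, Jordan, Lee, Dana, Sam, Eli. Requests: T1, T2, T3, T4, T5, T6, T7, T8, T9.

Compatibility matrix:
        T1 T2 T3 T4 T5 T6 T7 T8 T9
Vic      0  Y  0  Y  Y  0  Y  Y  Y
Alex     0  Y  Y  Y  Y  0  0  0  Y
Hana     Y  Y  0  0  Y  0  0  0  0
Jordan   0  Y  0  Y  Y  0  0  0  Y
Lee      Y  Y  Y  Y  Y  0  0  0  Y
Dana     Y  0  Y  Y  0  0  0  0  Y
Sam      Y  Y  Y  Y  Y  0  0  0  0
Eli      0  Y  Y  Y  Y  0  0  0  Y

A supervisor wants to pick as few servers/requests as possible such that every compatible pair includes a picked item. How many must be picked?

{Vic, T1, T2, T3, T4, T5, T9} is a vertex cover of size 7: every edge has an endpoint in this set.
No smaller cover exists because Vic–T7, Alex–T5, Hana–T2, Jordan–T9, Lee–T3, Dana–T1, Sam–T4 is a matching of size 7, and a cover must include an endpoint of each of these disjoint edges (König's theorem).

7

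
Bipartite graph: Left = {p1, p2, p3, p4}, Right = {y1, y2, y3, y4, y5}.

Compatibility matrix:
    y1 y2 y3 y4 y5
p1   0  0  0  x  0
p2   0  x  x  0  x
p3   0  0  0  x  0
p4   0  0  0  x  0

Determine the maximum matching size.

2

A valid assignment of size 2: p1-y4, p2-y3.
The set {p1, p3, p4} has only 1 neighbour ({y4}), so by Hall's theorem at most 2 of the 4 left vertices can be matched.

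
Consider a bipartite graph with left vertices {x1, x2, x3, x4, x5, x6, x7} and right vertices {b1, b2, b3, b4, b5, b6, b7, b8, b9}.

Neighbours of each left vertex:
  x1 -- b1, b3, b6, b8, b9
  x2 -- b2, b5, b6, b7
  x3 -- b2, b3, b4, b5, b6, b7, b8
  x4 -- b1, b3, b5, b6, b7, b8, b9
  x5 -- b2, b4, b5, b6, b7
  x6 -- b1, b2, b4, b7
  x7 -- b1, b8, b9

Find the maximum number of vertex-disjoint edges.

7

For example, pair x1-b1, x2-b2, x3-b7, x4-b6, x5-b5, x6-b4, x7-b8.
All 7 left vertices are matched, so no larger matching exists.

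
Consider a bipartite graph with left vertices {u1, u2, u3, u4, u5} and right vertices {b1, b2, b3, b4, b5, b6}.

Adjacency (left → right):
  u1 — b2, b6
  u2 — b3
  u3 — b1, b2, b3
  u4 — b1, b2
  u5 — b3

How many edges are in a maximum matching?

4

A valid assignment of size 4: u1–b6, u2–b3, u3–b1, u4–b2.
The set {u2, u5} has only 1 neighbour ({b3}), so by Hall's theorem at most 4 of the 5 left vertices can be matched.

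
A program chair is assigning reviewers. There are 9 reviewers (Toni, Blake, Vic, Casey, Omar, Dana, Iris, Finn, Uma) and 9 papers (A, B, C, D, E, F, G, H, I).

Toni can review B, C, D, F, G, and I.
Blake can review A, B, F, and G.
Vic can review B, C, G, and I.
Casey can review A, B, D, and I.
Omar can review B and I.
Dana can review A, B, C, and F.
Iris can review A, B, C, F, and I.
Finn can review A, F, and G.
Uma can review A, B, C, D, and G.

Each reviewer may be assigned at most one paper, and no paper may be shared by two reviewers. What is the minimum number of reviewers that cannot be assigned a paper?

For example, pair Toni→G, Blake→F, Vic→C, Casey→D, Omar→I, Dana→B, Iris→A.
The set {Toni, Blake, Vic, Casey, Omar, Dana, Iris, Finn, Uma} has only 7 neighbours ({A, B, C, D, F, G, I}), so by Hall's theorem at most 7 of the 9 reviewers can be matched.
That matches 7 of the 9, leaving 2 unmatched; no matching can do better.

2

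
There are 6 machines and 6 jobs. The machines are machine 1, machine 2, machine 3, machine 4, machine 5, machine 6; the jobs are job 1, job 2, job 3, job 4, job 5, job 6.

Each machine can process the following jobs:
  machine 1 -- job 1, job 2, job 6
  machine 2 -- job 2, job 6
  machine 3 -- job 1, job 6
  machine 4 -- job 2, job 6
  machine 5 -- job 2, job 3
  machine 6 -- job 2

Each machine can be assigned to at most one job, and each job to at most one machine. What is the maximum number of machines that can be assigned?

One maximum matching: machine 1-job 1, machine 2-job 2, machine 3-job 6, machine 5-job 3.
The set {machine 1, machine 2, machine 3, machine 4, machine 6} has only 3 neighbours ({job 1, job 2, job 6}), so by Hall's theorem at most 4 of the 6 machines can be matched.

4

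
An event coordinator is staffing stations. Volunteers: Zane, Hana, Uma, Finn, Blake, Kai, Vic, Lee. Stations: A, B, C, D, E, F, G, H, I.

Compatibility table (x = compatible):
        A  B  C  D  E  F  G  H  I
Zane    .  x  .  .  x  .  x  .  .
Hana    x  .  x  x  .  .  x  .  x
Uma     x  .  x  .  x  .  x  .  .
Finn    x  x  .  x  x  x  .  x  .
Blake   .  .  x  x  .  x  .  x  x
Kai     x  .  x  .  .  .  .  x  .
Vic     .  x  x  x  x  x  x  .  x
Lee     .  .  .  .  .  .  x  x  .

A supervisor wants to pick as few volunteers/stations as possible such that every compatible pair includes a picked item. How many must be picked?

8

The 8 edges Zane–B, Hana–D, Uma–C, Finn–A, Blake–F, Kai–H, Vic–E, Lee–G form a matching, so any vertex cover needs at least 8 vertices (one per matched edge).
Conversely {Zane, Hana, Uma, Finn, Blake, Kai, Vic, Lee} meets every edge and has exactly 8 vertices, so 8 is optimal.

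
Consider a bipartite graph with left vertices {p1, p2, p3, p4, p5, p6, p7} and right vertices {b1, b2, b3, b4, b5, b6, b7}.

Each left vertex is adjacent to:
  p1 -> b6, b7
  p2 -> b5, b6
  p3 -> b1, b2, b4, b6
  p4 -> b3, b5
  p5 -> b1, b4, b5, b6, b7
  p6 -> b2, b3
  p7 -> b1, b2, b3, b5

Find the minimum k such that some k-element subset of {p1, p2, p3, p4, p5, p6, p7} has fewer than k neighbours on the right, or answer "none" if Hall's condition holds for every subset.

A matching saturating every left vertex exists, for instance p1→b7, p2→b6, p3→b4, p4→b5, p5→b1, p6→b2, p7→b3.
By Hall's marriage theorem, this means |N(S)| ≥ |S| for every subset S, so no violating subset exists.

none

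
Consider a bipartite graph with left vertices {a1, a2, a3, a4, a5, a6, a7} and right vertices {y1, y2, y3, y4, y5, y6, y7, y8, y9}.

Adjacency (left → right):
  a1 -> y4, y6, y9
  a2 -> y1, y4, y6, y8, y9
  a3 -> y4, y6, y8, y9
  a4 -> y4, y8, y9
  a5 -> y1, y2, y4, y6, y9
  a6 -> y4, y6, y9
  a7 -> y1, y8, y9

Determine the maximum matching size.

6

A valid assignment of size 6: a1–y6, a2–y1, a3–y8, a4–y9, a5–y2, a6–y4.
The set {a1, a2, a3, a4, a6, a7} has only 5 neighbours ({y1, y4, y6, y8, y9}), so by Hall's theorem at most 6 of the 7 left vertices can be matched.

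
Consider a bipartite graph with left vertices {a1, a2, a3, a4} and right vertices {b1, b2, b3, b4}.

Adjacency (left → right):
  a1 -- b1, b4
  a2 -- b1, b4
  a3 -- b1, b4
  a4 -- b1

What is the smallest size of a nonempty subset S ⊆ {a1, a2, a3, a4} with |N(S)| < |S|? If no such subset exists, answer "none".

Take S = {a1, a2, a3}. Its neighbourhood is {b1, b4}, so |N(S)| = 2 < |S| = 3.
Every subset of size less than 3 has at least as many neighbours as members, so 3 is the minimum.

3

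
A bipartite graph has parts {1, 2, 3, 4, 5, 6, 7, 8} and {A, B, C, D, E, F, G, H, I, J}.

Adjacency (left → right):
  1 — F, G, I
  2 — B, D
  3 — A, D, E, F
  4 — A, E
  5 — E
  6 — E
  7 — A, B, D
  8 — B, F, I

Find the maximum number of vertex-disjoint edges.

7

For example, pair 1-G, 2-D, 3-F, 4-A, 5-E, 7-B, 8-I.
The set {5, 6} has only 1 neighbour ({E}), so by Hall's theorem at most 7 of the 8 left vertices can be matched.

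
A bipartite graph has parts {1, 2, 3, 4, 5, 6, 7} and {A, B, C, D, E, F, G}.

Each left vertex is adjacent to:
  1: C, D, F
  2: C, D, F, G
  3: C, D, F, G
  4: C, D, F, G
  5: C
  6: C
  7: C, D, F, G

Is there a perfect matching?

The set {1, 2, 3, 4, 5, 6, 7} has only 4 neighbours ({C, D, F, G}), so by Hall's theorem at most 4 of the 7 left vertices can be matched.
Hence no matching covers every left vertex.

No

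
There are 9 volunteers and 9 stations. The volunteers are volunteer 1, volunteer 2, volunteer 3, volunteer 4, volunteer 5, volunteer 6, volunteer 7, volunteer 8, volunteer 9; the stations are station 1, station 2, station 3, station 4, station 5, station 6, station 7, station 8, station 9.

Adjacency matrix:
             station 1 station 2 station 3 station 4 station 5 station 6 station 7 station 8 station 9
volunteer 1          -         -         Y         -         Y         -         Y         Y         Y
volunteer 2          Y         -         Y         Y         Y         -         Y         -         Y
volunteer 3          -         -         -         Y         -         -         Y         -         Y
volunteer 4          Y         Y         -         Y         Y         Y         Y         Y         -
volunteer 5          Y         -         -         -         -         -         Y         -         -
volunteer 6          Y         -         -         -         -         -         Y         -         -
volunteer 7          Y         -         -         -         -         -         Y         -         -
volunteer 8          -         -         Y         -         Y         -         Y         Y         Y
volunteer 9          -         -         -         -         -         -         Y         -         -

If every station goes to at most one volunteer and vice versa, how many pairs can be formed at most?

A valid assignment of size 7: volunteer 1-station 3, volunteer 2-station 9, volunteer 3-station 4, volunteer 4-station 2, volunteer 5-station 7, volunteer 6-station 1, volunteer 8-station 8.
The set {volunteer 5, volunteer 6, volunteer 7, volunteer 9} has only 2 neighbours ({station 1, station 7}), so by Hall's theorem at most 7 of the 9 volunteers can be matched.

7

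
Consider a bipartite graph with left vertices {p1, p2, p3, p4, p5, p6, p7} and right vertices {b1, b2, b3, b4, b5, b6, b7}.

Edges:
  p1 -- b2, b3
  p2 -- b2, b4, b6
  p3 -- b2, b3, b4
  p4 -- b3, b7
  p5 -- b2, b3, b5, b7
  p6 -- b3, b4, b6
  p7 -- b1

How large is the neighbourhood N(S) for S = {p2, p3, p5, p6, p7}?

7

The union of neighbours of {p2, p3, p5, p6, p7} is {b1, b2, b3, b4, b5, b6, b7}, which has 7 elements.
Since |N(S)| = 7 ≥ |S| = 5, Hall's condition holds for this subset.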